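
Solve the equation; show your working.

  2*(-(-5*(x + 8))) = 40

Step 1. [2*(-(-5*(x + 8))) = 40] 2·(inner) — divide through by 2. So div: -(-5*(x + 8)) = 20.
Step 2. [-(-5*(x + 8)) = 20] leading − — multiply by −1. So neg: -5*(x + 8) = -20.
Step 3. [-5*(x + 8) = -20] -5·(inner) — divide through by -5. So div: x + 8 = 4.
Step 4. [x + 8 = 4] subtract 8: x sits inside (… + 8), so sub: x = -4.

Answer: x ∈ {-4}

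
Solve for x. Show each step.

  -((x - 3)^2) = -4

Step 1. [-((x - 3)^2) = -4] LHS negated; negate both sides. So neg: (x - 3)^2 = 4.
Step 2. [(x - 3)^2 = 4] LHS squared, RHS 4 ≥ 0: apply √ (±) ⇒ sqrt: x - 3 = 2 or -2.
Step 3. [x - 3 = 2 or -2] peel the -3: add 3 from each side. So sub: x = 5 or 1.

Answer: x ∈ {1, 5}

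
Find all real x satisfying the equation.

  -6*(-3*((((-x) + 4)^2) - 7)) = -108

Step 1. [-6*(-3*((((-x) + 4)^2) - 7)) = -108] divide by the outer -6. So div: -3*((((-x) + 4)^2) - 7) = 18.
Step 2. [-3*((((-x) + 4)^2) - 7) = 18] LHS = -3·(…); ÷-3 both sides. So div: (((-x) + 4)^2) - 7 = -6.
Step 3. [(((-x) + 4)^2) - 7 = -6] -7 is outermost — add 7 both sides, so sub: ((-x) + 4)^2 = 1.
Step 4. [((-x) + 4)^2 = 1] 1 ≥ 0, LHS is (·)² — take ±√, so sqrt: (-x) + 4 = 1 or -1.
Step 5. [(-x) + 4 = 1 or -1] 4 comes off first (subtract 4), so sub: -x = -3 or -5.
Step 6. [-x = -3 or -5] flip signs both sides, so neg: x = 3 or 5.

Answer: x ∈ {3, 5}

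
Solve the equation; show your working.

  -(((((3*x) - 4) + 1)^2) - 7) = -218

Step 1. [-(((((3*x) - 4) + 1)^2) - 7) = -218] LHS negated; negate both sides, so neg: ((((3*x) - 4) + 1)^2) - 7 = 218.
Step 2. [((((3*x) - 4) + 1)^2) - 7 = 218] peel the -7: add 7 from each side, so sub: (((3*x) - 4) + 1)^2 = 225.
Step 3. [(((3*x) - 4) + 1)^2 = 225] LHS squared, RHS 225 ≥ 0: apply √ (±). So sqrt: ((3*x) - 4) + 1 = 15 or -15.
Step 4. [((3*x) - 4) + 1 = 15 or -15] subtract 1: x sits inside (… + 1) ⇒ sub: (3*x) - 4 = 14 or -16.
Step 5. [(3*x) - 4 = 14 or -16] peel the -4: add 4 from each side ⇒ sub: 3*x = 18 or -12.
Step 6. [3*x = 18 or -12] LHS = 3·(…); ÷3 both sides ⇒ div: x = 6 or -4.

Answer: x ∈ {-4, 6}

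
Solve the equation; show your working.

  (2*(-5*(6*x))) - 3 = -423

Step 1. [(2*(-5*(6*x))) - 3 = -423] the outer -3 inverts by adding 3 ⇒ sub: 2*(-5*(6*x)) = -420.
Step 2. [2*(-5*(6*x)) = -420] leading coefficient 2: divide by 2. So div: -5*(6*x) = -210.
Step 3. [-5*(6*x) = -210] LHS = -5·(…); ÷-5 both sides. So div: 6*x = 42.
Step 4. [6*x = 42] 6·(inner) — divide through by 6, so div: x = 7.

Answer: x ∈ {7}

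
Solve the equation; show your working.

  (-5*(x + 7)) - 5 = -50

Step 1. [(-5*(x + 7)) - 5 = -50] common factor -5 (LHS and -50) — divide through ⇒ factor: (x + 7) + 1 = 10.
Step 2. [(x + 7) + 1 = 10] the outer +1 inverts by subtracting 1 ⇒ sub: x + 7 = 9.
Step 3. [x + 7 = 9] +7 is outermost — subtract 7 both sides, so sub: x = 2.

Answer: x ∈ {2}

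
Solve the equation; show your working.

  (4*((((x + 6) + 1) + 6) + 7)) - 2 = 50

Step 1. [(4*((((x + 6) + 1) + 6) + 7)) - 2 = 50] add 2: x sits inside (… - 2) ⇒ sub: 4*((((x + 6) + 1) + 6) + 7) = 52.
Step 2. [4*((((x + 6) + 1) + 6) + 7) = 52] 4·(inner) — divide through by 4 ⇒ div: (((x + 6) + 1) + 6) + 7 = 13.
Step 3. [(((x + 6) + 1) + 6) + 7 = 13] subtract 7: x sits inside (… + 7) ⇒ sub: ((x + 6) + 1) + 6 = 6.
Step 4. [((x + 6) + 1) + 6 = 6] the outer +6 inverts by subtracting 6. So sub: (x + 6) + 1 = 0.
Step 5. [(x + 6) + 1 = 0] subtract 1: x sits inside (… + 1), so sub: x + 6 = -1.
Step 6. [x + 6 = -1] subtract 6: x sits inside (… + 6), so sub: x = -7.

Answer: x ∈ {-7}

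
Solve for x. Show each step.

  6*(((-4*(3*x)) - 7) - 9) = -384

Step 1. [6*(((-4*(3*x)) - 7) - 9) = -384] leading coefficient 6: divide by 6 ⇒ div: ((-4*(3*x)) - 7) - 9 = -64.
Step 2. [((-4*(3*x)) - 7) - 9 = -64] the outer -9 inverts by adding 9 ⇒ sub: (-4*(3*x)) - 7 = -55.
Step 3. [(-4*(3*x)) - 7 = -55] 7 comes off first (add 7), so sub: -4*(3*x) = -48.
Step 4. [-4*(3*x) = -48] divide by the outer -4. So div: 3*x = 12.
Step 5. [3*x = 12] 3 out front; divide by 3, so div: x = 4.

Answer: x ∈ {4}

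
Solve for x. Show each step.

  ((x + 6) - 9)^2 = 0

Step 1. [((x + 6) - 9)^2 = 0] √ both sides: 0 ≥ 0 gives two branches. So sqrt: (x + 6) - 9 = 0.
Step 2. [(x + 6) - 9 = 0] the outer -9 inverts by adding 9. So sub: x + 6 = 9.
Step 3. [x + 6 = 9] the outer +6 inverts by subtracting 6, so sub: x = 3.

Answer: x ∈ {3}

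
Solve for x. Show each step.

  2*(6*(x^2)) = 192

Step 1. [2*(6*(x^2)) = 192] 2·(inner) — divide through by 2 ⇒ div: 6*(x^2) = 96.
Step 2. [6*(x^2) = 96] 6 out front; divide by 6. So div: x^2 = 16.
Step 3. [x^2 = 16] √ both sides: 16 ≥ 0 gives two branches. So sqrt: x = 4 or -4.

Answer: x ∈ {-4, 4}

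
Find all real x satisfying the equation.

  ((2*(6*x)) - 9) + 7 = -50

Step 1. [((2*(6*x)) - 9) + 7 = -50] +7 is outermost — subtract 7 both sides ⇒ sub: (2*(6*x)) - 9 = -57.
Step 2. [(2*(6*x)) - 9 = -57] add 9: x sits inside (… - 9), so sub: 2*(6*x) = -48.
Step 3. [2*(6*x) = -48] leading coefficient 2: divide by 2, so div: 6*x = -24.
Step 4. [6*x = -24] divide by the outer 6. So div: x = -4.

Answer: x ∈ {-4}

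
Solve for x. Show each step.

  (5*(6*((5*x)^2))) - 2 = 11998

Step 1. [(5*(6*((5*x)^2))) - 2 = 11998] -2 is outermost — add 2 both sides. So sub: 5*(6*((5*x)^2)) = 12000.
Step 2. [5*(6*((5*x)^2)) = 12000] leading coefficient 5: divide by 5, so div: 6*((5*x)^2) = 2400.
Step 3. [6*((5*x)^2) = 2400] leading coefficient 6: divide by 6 ⇒ div: (5*x)^2 = 400.
Step 4. [(5*x)^2 = 400] √ both sides: 400 ≥ 0 gives two branches, so sqrt: 5*x = 20 or -20.
Step 5. [5*x = 20 or -20] 5 out front; divide by 5, so div: x = 4 or -4.

Answer: x ∈ {-4, 4}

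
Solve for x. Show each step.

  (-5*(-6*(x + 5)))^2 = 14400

Step 1. [(-5*(-6*(x + 5)))^2 = 14400] 14400 ≥ 0, LHS is (·)² — take ±√, so sqrt: -5*(-6*(x + 5)) = 120 or -120.
Step 2. [-5*(-6*(x + 5)) = 120 or -120] -5 out front; divide by -5 ⇒ div: -6*(x + 5) = -24 or 24.
Step 3. [-6*(x + 5) = -24 or 24] -6·(inner) — divide through by -6 ⇒ div: x + 5 = 4 or -4.
Step 4. [x + 5 = 4 or -4] 5 comes off first (subtract 5), so sub: x = -1 or -9.

Answer: x ∈ {-9, -1}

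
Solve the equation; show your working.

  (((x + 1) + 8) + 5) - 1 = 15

Step 1. [(((x + 1) + 8) + 5) - 1 = 15] the outer -1 inverts by adding 1. So sub: ((x + 1) + 8) + 5 = 16.
Step 2. [((x + 1) + 8) + 5 = 16] subtract 5: x sits inside (… + 5). So sub: (x + 1) + 8 = 11.
Step 3. [(x + 1) + 8 = 11] subtract 8: x sits inside (… + 8), so sub: x + 1 = 3.
Step 4. [x + 1 = 3] peel the +1: subtract 1 from each side, so sub: x = 2.

Answer: x ∈ {2}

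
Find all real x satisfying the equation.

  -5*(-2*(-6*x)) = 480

Step 1. [-5*(-2*(-6*x)) = 480] leading coefficient -5: divide by -5. So div: -2*(-6*x) = -96.
Step 2. [-2*(-6*x) = -96] leading coefficient -2: divide by -2, so div: -6*x = 48.
Step 3. [-6*x = 48] leading coefficient -6: divide by -6 ⇒ div: x = -8.

Answer: x ∈ {-8}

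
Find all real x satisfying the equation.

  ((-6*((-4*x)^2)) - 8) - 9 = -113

Step 1. [((-6*((-4*x)^2)) - 8) - 9 = -113] peel the -9: add 9 from each side, so sub: (-6*((-4*x)^2)) - 8 = -104.
Step 2. [(-6*((-4*x)^2)) - 8 = -104] peel the -8: add 8 from each side ⇒ sub: -6*((-4*x)^2) = -96.
Step 3. [-6*((-4*x)^2) = -96] -6·(inner) — divide through by -6, so div: (-4*x)^2 = 16.
Step 4. [(-4*x)^2 = 16] √ both sides: 16 ≥ 0 gives two branches ⇒ sqrt: -4*x = 4 or -4.
Step 5. [-4*x = 4 or -4] leading coefficient -4: divide by -4 ⇒ div: x = -1 or 1.

Answer: x ∈ {-1, 1}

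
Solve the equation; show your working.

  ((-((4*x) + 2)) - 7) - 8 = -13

Step 1. [((-((4*x) + 2)) - 7) - 8 = -13] peel the -8: add 8 from each side ⇒ sub: (-((4*x) + 2)) - 7 = -5.
Step 2. [(-((4*x) + 2)) - 7 = -5] add 7: x sits inside (… - 7) ⇒ sub: -((4*x) + 2) = 2.
Step 3. [-((4*x) + 2) = 2] leading − — multiply by −1. So neg: (4*x) + 2 = -2.
Step 4. [(4*x) + 2 = -2] the outer +2 inverts by subtracting 2, so sub: 4*x = -4.
Step 5. [4*x = -4] LHS = 4·(…); ÷4 both sides. So div: x = -1.

Answer: x ∈ {-1}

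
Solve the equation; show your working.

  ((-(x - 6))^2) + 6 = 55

Step 1. [((-(x - 6))^2) + 6 = 55] 6 comes off first (subtract 6). So sub: (-(x - 6))^2 = 49.
Step 2. [(-(x - 6))^2 = 49] 49 ≥ 0, LHS is (·)² — take ±√. So sqrt: -(x - 6) = 7 or -7.
Step 3. [-(x - 6) = 7 or -7] LHS negated; negate both sides. So neg: x - 6 = -7 or 7.
Step 4. [x - 6 = -7 or 7] 6 comes off first (add 6), so sub: x = -1 or 13.

Answer: x ∈ {-1, 13}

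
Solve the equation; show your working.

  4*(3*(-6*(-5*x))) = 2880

Step 1. [4*(3*(-6*(-5*x))) = 2880] LHS = 4·(…); ÷4 both sides ⇒ div: 3*(-6*(-5*x)) = 720.
Step 2. [3*(-6*(-5*x)) = 720] 3 out front; divide by 3. So div: -6*(-5*x) = 240.
Step 3. [-6*(-5*x) = 240] -6 out front; divide by -6, so div: -5*x = -40.
Step 4. [-5*x = -40] divide by the outer -5 ⇒ div: x = 8.

Answer: x ∈ {8}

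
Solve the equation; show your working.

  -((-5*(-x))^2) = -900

Step 1. [-((-5*(-x))^2) = -900] LHS negated; negate both sides ⇒ neg: (-5*(-x))^2 = 900.
Step 2. [(-5*(-x))^2 = 900] 900 ≥ 0, LHS is (·)² — take ±√. So sqrt: -5*(-x) = 30 or -30.
Step 3. [-5*(-x) = 30 or -30] divide by the outer -5 ⇒ div: -x = -6 or 6.
Step 4. [-x = -6 or 6] leading − — multiply by −1 ⇒ neg: x = 6 or -6.

Answer: x ∈ {-6, 6}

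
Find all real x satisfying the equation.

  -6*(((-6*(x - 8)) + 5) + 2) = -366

Step 1. [-6*(((-6*(x - 8)) + 5) + 2) = -366] LHS = -6·(…); ÷-6 both sides, so div: ((-6*(x - 8)) + 5) + 2 = 61.
Step 2. [((-6*(x - 8)) + 5) + 2 = 61] the outer +2 inverts by subtracting 2, so sub: (-6*(x - 8)) + 5 = 59.
Step 3. [(-6*(x - 8)) + 5 = 59] peel the +5: subtract 5 from each side, so sub: -6*(x - 8) = 54.
Step 4. [-6*(x - 8) = 54] divide by the outer -6 ⇒ div: x - 8 = -9.
Step 5. [x - 8 = -9] 8 comes off first (add 8). So sub: x = -1.

Answer: x ∈ {-1}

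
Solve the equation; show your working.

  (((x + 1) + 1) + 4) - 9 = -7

Step 1. [(((x + 1) + 1) + 4) - 9 = -7] 9 comes off first (add 9), so sub: ((x + 1) + 1) + 4 = 2.
Step 2. [((x + 1) + 1) + 4 = 2] 4 comes off first (subtract 4) ⇒ sub: (x + 1) + 1 = -2.
Step 3. [(x + 1) + 1 = -2] the outer +1 inverts by subtracting 1. So sub: x + 1 = -3.
Step 4. [x + 1 = -3] peel the +1: subtract 1 from each side. So sub: x = -4.

Answer: x ∈ {-4}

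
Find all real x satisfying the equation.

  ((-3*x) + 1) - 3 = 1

Step 1. [((-3*x) + 1) - 3 = 1] 3 comes off first (add 3), so sub: (-3*x) + 1 = 4.
Step 2. [(-3*x) + 1 = 4] 1 comes off first (subtract 1). So sub: -3*x = 3.
Step 3. [-3*x = 3] -3 out front; divide by -3. So div: x = -1.

Answer: x ∈ {-1}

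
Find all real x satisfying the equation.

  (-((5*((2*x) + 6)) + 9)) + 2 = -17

Step 1. [(-((5*((2*x) + 6)) + 9)) + 2 = -17] peel the +2: subtract 2 from each side, so sub: -((5*((2*x) + 6)) + 9) = -19.
Step 2. [-((5*((2*x) + 6)) + 9) = -19] flip signs both sides ⇒ neg: (5*((2*x) + 6)) + 9 = 19.
Step 3. [(5*((2*x) + 6)) + 9 = 19] peel the +9: subtract 9 from each side, so sub: 5*((2*x) + 6) = 10.
Step 4. [5*((2*x) + 6) = 10] leading coefficient 5: divide by 5 ⇒ div: (2*x) + 6 = 2.
Step 5. [(2*x) + 6 = 2] 2 | LHS and 2 | 2: pull 2 out. So factor: x + 3 = 1.
Step 6. [x + 3 = 1] subtract 3: x sits inside (… + 3), so sub: x = -2.

Answer: x ∈ {-2}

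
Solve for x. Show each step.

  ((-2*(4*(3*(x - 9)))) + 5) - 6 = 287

Step 1. [((-2*(4*(3*(x - 9)))) + 5) - 6 = 287] add 6: x sits inside (… - 6) ⇒ sub: (-2*(4*(3*(x - 9)))) + 5 = 293.
Step 2. [(-2*(4*(3*(x - 9)))) + 5 = 293] subtract 5: x sits inside (… + 5). So sub: -2*(4*(3*(x - 9))) = 288.
Step 3. [-2*(4*(3*(x - 9))) = 288] -2 out front; divide by -2, so div: 4*(3*(x - 9)) = -144.
Step 4. [4*(3*(x - 9)) = -144] leading coefficient 4: divide by 4. So div: 3*(x - 9) = -36.
Step 5. [3*(x - 9) = -36] leading coefficient 3: divide by 3, so div: x - 9 = -12.
Step 6. [x - 9 = -12] peel the -9: add 9 from each side, so sub: x = -3.

Answer: x ∈ {-3}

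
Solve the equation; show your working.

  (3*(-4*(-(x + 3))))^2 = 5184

Step 1. [(3*(-4*(-(x + 3))))^2 = 5184] LHS squared, RHS 5184 ≥ 0: apply √ (±). So sqrt: 3*(-4*(-(x + 3))) = 72 or -72.
Step 2. [3*(-4*(-(x + 3))) = 72 or -72] leading coefficient 3: divide by 3 ⇒ div: -4*(-(x + 3)) = 24 or -24.
Step 3. [-4*(-(x + 3)) = 24 or -24] divide by the outer -4, so div: -(x + 3) = -6 or 6.
Step 4. [-(x + 3) = -6 or 6] leading − — multiply by −1 ⇒ neg: x + 3 = 6 or -6.
Step 5. [x + 3 = 6 or -6] +3 is outermost — subtract 3 both sides, so sub: x = 3 or -9.

Answer: x ∈ {-9, 3}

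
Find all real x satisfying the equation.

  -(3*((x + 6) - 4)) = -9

Step 1. [-(3*((x + 6) - 4)) = -9] leading − — multiply by −1, so neg: 3*((x + 6) - 4) = 9.
Step 2. [3*((x + 6) - 4) = 9] 3·(inner) — divide through by 3 ⇒ div: (x + 6) - 4 = 3.
Step 3. [(x + 6) - 4 = 3] add 4: x sits inside (… - 4) ⇒ sub: x + 6 = 7.
Step 4. [x + 6 = 7] peel the +6: subtract 6 from each side ⇒ sub: x = 1.

Answer: x ∈ {1}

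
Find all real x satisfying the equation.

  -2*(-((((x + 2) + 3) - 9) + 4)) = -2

Step 1. [-2*(-((((x + 2) + 3) - 9) + 4)) = -2] divide by the outer -2, so div: -((((x + 2) + 3) - 9) + 4) = 1.
Step 2. [-((((x + 2) + 3) - 9) + 4) = 1] leading − — multiply by −1. So neg: (((x + 2) + 3) - 9) + 4 = -1.
Step 3. [(((x + 2) + 3) - 9) + 4 = -1] subtract 4: x sits inside (… + 4), so sub: ((x + 2) + 3) - 9 = -5.
Step 4. [((x + 2) + 3) - 9 = -5] 9 comes off first (add 9). So sub: (x + 2) + 3 = 4.
Step 5. [(x + 2) + 3 = 4] peel the +3: subtract 3 from each side. So sub: x + 2 = 1.
Step 6. [x + 2 = 1] +2 is outermost — subtract 2 both sides. So sub: x = -1.

Answer: x ∈ {-1}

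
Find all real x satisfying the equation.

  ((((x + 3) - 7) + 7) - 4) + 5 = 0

Step 1. [((((x + 3) - 7) + 7) - 4) + 5 = 0] the outer +5 inverts by subtracting 5 ⇒ sub: (((x + 3) - 7) + 7) - 4 = -5.
Step 2. [(((x + 3) - 7) + 7) - 4 = -5] 4 comes off first (add 4). So sub: ((x + 3) - 7) + 7 = -1.
Step 3. [((x + 3) - 7) + 7 = -1] 7 comes off first (subtract 7) ⇒ sub: (x + 3) - 7 = -8.
Step 4. [(x + 3) - 7 = -8] the outer -7 inverts by adding 7. So sub: x + 3 = -1.
Step 5. [x + 3 = -1] the outer +3 inverts by subtracting 3, so sub: x = -4.

Answer: x ∈ {-4}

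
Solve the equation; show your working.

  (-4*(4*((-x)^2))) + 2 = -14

Step 1. [(-4*(4*((-x)^2))) + 2 = -14] the outer +2 inverts by subtracting 2 ⇒ sub: -4*(4*((-x)^2)) = -16.
Step 2. [-4*(4*((-x)^2)) = -16] -4 out front; divide by -4 ⇒ div: 4*((-x)^2) = 4.
Step 3. [4*((-x)^2) = 4] leading coefficient 4: divide by 4. So div: (-x)^2 = 1.
Step 4. [(-x)^2 = 1] LHS squared, RHS 1 ≥ 0: apply √ (±). So sqrt: -x = 1 or -1.
Step 5. [-x = 1 or -1] flip signs both sides. So neg: x = -1 or 1.

Answer: x ∈ {-1, 1}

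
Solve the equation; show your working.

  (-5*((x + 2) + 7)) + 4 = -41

Step 1. [(-5*((x + 2) + 7)) + 4 = -41] +4 is outermost — subtract 4 both sides, so sub: -5*((x + 2) + 7) = -45.
Step 2. [-5*((x + 2) + 7) = -45] divide by the outer -5 ⇒ div: (x + 2) + 7 = 9.
Step 3. [(x + 2) + 7 = 9] the outer +7 inverts by subtracting 7, so sub: x + 2 = 2.
Step 4. [x + 2 = 2] +2 is outermost — subtract 2 both sides. So sub: x = 0.

Answer: x ∈ {0}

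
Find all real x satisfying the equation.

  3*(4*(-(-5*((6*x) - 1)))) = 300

Step 1. [3*(4*(-(-5*((6*x) - 1)))) = 300] 3·(inner) — divide through by 3. So div: 4*(-(-5*((6*x) - 1))) = 100.
Step 2. [4*(-(-5*((6*x) - 1))) = 100] divide by the outer 4 ⇒ div: -(-5*((6*x) - 1)) = 25.
Step 3. [-(-5*((6*x) - 1)) = 25] leading − — multiply by −1 ⇒ neg: -5*((6*x) - 1) = -25.
Step 4. [-5*((6*x) - 1) = -25] divide by the outer -5, so div: (6*x) - 1 = 5.
Step 5. [(6*x) - 1 = 5] the outer -1 inverts by adding 1 ⇒ sub: 6*x = 6.
Step 6. [6*x = 6] leading coefficient 6: divide by 6. So div: x = 1.

Answer: x ∈ {1}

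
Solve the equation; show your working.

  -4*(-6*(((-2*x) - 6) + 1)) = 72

Step 1. [-4*(-6*(((-2*x) - 6) + 1)) = 72] LHS = -4·(…); ÷-4 both sides, so div: -6*(((-2*x) - 6) + 1) = -18.
Step 2. [-6*(((-2*x) - 6) + 1) = -18] divide by the outer -6. So div: ((-2*x) - 6) + 1 = 3.
Step 3. [((-2*x) - 6) + 1 = 3] 1 comes off first (subtract 1) ⇒ sub: (-2*x) - 6 = 2.
Step 4. [(-2*x) - 6 = 2] -6 is outermost — add 6 both sides, so sub: -2*x = 8.
Step 5. [-2*x = 8] -2 out front; divide by -2 ⇒ div: x = -4.

Answer: x ∈ {-4}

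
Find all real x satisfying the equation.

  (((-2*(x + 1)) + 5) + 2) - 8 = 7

Step 1. [(((-2*(x + 1)) + 5) + 2) - 8 = 7] -8 is outermost — add 8 both sides. So sub: ((-2*(x + 1)) + 5) + 2 = 15.
Step 2. [((-2*(x + 1)) + 5) + 2 = 15] peel the +2: subtract 2 from each side, so sub: (-2*(x + 1)) + 5 = 13.
Step 3. [(-2*(x + 1)) + 5 = 13] subtract 5: x sits inside (… + 5), so sub: -2*(x + 1) = 8.
Step 4. [-2*(x + 1) = 8] -2·(inner) — divide through by -2 ⇒ div: x + 1 = -4.
Step 5. [x + 1 = -4] peel the +1: subtract 1 from each side. So sub: x = -5.

Answer: x ∈ {-5}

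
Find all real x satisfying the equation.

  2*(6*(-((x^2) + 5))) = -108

Step 1. [2*(6*(-((x^2) + 5))) = -108] 2 out front; divide by 2 ⇒ div: 6*(-((x^2) + 5)) = -54.
Step 2. [6*(-((x^2) + 5)) = -54] 6·(inner) — divide through by 6, so div: -((x^2) + 5) = -9.
Step 3. [-((x^2) + 5) = -9] flip signs both sides ⇒ neg: (x^2) + 5 = 9.
Step 4. [(x^2) + 5 = 9] subtract 5: x sits inside (… + 5) ⇒ sub: x^2 = 4.
Step 5. [x^2 = 4] √ both sides: 4 ≥ 0 gives two branches ⇒ sqrt: x = 2 or -2.

Answer: x ∈ {-2, 2}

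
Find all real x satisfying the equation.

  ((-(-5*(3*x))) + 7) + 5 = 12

Step 1. [((-(-5*(3*x))) + 7) + 5 = 12] the outer +5 inverts by subtracting 5, so sub: (-(-5*(3*x))) + 7 = 7.
Step 2. [(-(-5*(3*x))) + 7 = 7] 7 comes off first (subtract 7). So sub: -(-5*(3*x)) = 0.
Step 3. [-(-5*(3*x)) = 0] flip signs both sides ⇒ neg: -5*(3*x) = 0.
Step 4. [-5*(3*x) = 0] LHS = -5·(…); ÷-5 both sides, so div: 3*x = 0.
Step 5. [3*x = 0] 3 out front; divide by 3. So div: x = 0.

Answer: x ∈ {0}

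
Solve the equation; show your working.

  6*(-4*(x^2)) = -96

Step 1. [6*(-4*(x^2)) = -96] 6·(inner) — divide through by 6, so div: -4*(x^2) = -16.
Step 2. [-4*(x^2) = -16] -4 out front; divide by -4. So div: x^2 = 4.
Step 3. [x^2 = 4] √ both sides: 4 ≥ 0 gives two branches. So sqrt: x = 2 or -2.

Answer: x ∈ {-2, 2}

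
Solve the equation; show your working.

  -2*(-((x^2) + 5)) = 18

Step 1. [-2*(-((x^2) + 5)) = 18] -2 out front; divide by -2. So div: -((x^2) + 5) = -9.
Step 2. [-((x^2) + 5) = -9] flip signs both sides ⇒ neg: (x^2) + 5 = 9.
Step 3. [(x^2) + 5 = 9] subtract 5: x sits inside (… + 5), so sub: x^2 = 4.
Step 4. [x^2 = 4] √ both sides: 4 ≥ 0 gives two branches, so sqrt: x = 2 or -2.

Answer: x ∈ {-2, 2}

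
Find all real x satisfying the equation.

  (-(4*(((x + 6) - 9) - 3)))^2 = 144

Step 1. [(-(4*(((x + 6) - 9) - 3)))^2 = 144] 144 ≥ 0, LHS is (·)² — take ±√ ⇒ sqrt: -(4*(((x + 6) - 9) - 3)) = 12 or -12.
Step 2. [-(4*(((x + 6) - 9) - 3)) = 12 or -12] leading − — multiply by −1. So neg: 4*(((x + 6) - 9) - 3) = -12 or 12.
Step 3. [4*(((x + 6) - 9) - 3) = -12 or 12] divide by the outer 4 ⇒ div: ((x + 6) - 9) - 3 = -3 or 3.
Step 4. [((x + 6) - 9) - 3 = -3 or 3] the outer -3 inverts by adding 3 ⇒ sub: (x + 6) - 9 = 0 or 6.
Step 5. [(x + 6) - 9 = 0 or 6] the outer -9 inverts by adding 9. So sub: x + 6 = 9 or 15.
Step 6. [x + 6 = 9 or 15] 6 comes off first (subtract 6) ⇒ sub: x = 3 or 9.

Answer: x ∈ {3, 9}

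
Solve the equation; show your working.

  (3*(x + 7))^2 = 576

Step 1. [(3*(x + 7))^2 = 576] LHS squared, RHS 576 ≥ 0: apply √ (±) ⇒ sqrt: 3*(x + 7) = 24 or -24.
Step 2. [3*(x + 7) = 24 or -24] LHS = 3·(…); ÷3 both sides, so div: x + 7 = 8 or -8.
Step 3. [x + 7 = 8 or -8] 7 comes off first (subtract 7), so sub: x = 1 or -15.

Answer: x ∈ {-15, 1}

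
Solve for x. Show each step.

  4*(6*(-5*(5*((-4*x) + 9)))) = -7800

Step 1. [4*(6*(-5*(5*((-4*x) + 9)))) = -7800] LHS = 4·(…); ÷4 both sides ⇒ div: 6*(-5*(5*((-4*x) + 9))) = -1950.
Step 2. [6*(-5*(5*((-4*x) + 9))) = -1950] leading coefficient 6: divide by 6. So div: -5*(5*((-4*x) + 9)) = -325.
Step 3. [-5*(5*((-4*x) + 9)) = -325] -5 out front; divide by -5 ⇒ div: 5*((-4*x) + 9) = 65.
Step 4. [5*((-4*x) + 9) = 65] divide by the outer 5 ⇒ div: (-4*x) + 9 = 13.
Step 5. [(-4*x) + 9 = 13] the outer +9 inverts by subtracting 9 ⇒ sub: -4*x = 4.
Step 6. [-4*x = 4] divide by the outer -4. So div: x = -1.

Answer: x ∈ {-1}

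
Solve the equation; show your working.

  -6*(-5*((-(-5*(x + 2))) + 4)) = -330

Step 1. [-6*(-5*((-(-5*(x + 2))) + 4)) = -330] divide by the outer -6 ⇒ div: -5*((-(-5*(x + 2))) + 4) = 55.
Step 2. [-5*((-(-5*(x + 2))) + 4) = 55] -5·(inner) — divide through by -5, so div: (-(-5*(x + 2))) + 4 = -11.
Step 3. [(-(-5*(x + 2))) + 4 = -11] subtract 4: x sits inside (… + 4) ⇒ sub: -(-5*(x + 2)) = -15.
Step 4. [-(-5*(x + 2)) = -15] LHS negated; negate both sides, so neg: -5*(x + 2) = 15.
Step 5. [-5*(x + 2) = 15] leading coefficient -5: divide by -5, so div: x + 2 = -3.
Step 6. [x + 2 = -3] 2 comes off first (subtract 2) ⇒ sub: x = -5.

Answer: x ∈ {-5}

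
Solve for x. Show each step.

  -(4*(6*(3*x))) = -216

Step 1. [-(4*(6*(3*x))) = -216] flip signs both sides. So neg: 4*(6*(3*x)) = 216.
Step 2. [4*(6*(3*x)) = 216] LHS = 4·(…); ÷4 both sides. So div: 6*(3*x) = 54.
Step 3. [6*(3*x) = 54] leading coefficient 6: divide by 6. So div: 3*x = 9.
Step 4. [3*x = 9] leading coefficient 3: divide by 3 ⇒ div: x = 3.

Answer: x ∈ {3}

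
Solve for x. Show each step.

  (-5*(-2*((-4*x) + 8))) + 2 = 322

Step 1. [(-5*(-2*((-4*x) + 8))) + 2 = 322] peel the +2: subtract 2 from each side. So sub: -5*(-2*((-4*x) + 8)) = 320.
Step 2. [-5*(-2*((-4*x) + 8)) = 320] divide by the outer -5 ⇒ div: -2*((-4*x) + 8) = -64.
Step 3. [-2*((-4*x) + 8) = -64] divide by the outer -2, so div: (-4*x) + 8 = 32.
Step 4. [(-4*x) + 8 = 32] +8 is outermost — subtract 8 both sides. So sub: -4*x = 24.
Step 5. [-4*x = 24] -4 out front; divide by -4. So div: x = -6.

Answer: x ∈ {-6}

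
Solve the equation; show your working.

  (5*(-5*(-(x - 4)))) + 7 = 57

Step 1. [(5*(-5*(-(x - 4)))) + 7 = 57] peel the +7: subtract 7 from each side ⇒ sub: 5*(-5*(-(x - 4))) = 50.
Step 2. [5*(-5*(-(x - 4))) = 50] leading coefficient 5: divide by 5, so div: -5*(-(x - 4)) = 10.
Step 3. [-5*(-(x - 4)) = 10] leading coefficient -5: divide by -5, so div: -(x - 4) = -2.
Step 4. [-(x - 4) = -2] leading − — multiply by −1 ⇒ neg: x - 4 = 2.
Step 5. [x - 4 = 2] peel the -4: add 4 from each side. So sub: x = 6.

Answer: x ∈ {6}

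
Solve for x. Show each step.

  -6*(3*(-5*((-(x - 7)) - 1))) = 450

Step 1. [-6*(3*(-5*((-(x - 7)) - 1))) = 450] divide by the outer -6. So div: 3*(-5*((-(x - 7)) - 1)) = -75.
Step 2. [3*(-5*((-(x - 7)) - 1)) = -75] leading coefficient 3: divide by 3 ⇒ div: -5*((-(x - 7)) - 1) = -25.
Step 3. [-5*((-(x - 7)) - 1) = -25] LHS = -5·(…); ÷-5 both sides, so div: (-(x - 7)) - 1 = 5.
Step 4. [(-(x - 7)) - 1 = 5] peel the -1: add 1 from each side. So sub: -(x - 7) = 6.
Step 5. [-(x - 7) = 6] leading − — multiply by −1. So neg: x - 7 = -6.
Step 6. [x - 7 = -6] add 7: x sits inside (… - 7). So sub: x = 1.

Answer: x ∈ {1}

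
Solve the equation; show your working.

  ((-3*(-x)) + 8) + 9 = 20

Step 1. [((-3*(-x)) + 8) + 9 = 20] 9 comes off first (subtract 9) ⇒ sub: (-3*(-x)) + 8 = 11.
Step 2. [(-3*(-x)) + 8 = 11] the outer +8 inverts by subtracting 8 ⇒ sub: -3*(-x) = 3.
Step 3. [-3*(-x) = 3] leading coefficient -3: divide by -3. So div: -x = -1.
Step 4. [-x = -1] flip signs both sides. So neg: x = 1.

Answer: x ∈ {1}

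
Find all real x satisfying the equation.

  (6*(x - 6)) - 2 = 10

Step 1. [(6*(x - 6)) - 2 = 10] the outer -2 inverts by adding 2, so sub: 6*(x - 6) = 12.
Step 2. [6*(x - 6) = 12] 6 out front; divide by 6, so div: x - 6 = 2.
Step 3. [x - 6 = 2] -6 is outermost — add 6 both sides, so sub: x = 8.

Answer: x ∈ {8}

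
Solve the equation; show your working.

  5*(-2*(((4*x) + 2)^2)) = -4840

Step 1. [5*(-2*(((4*x) + 2)^2)) = -4840] divide by the outer 5 ⇒ div: -2*(((4*x) + 2)^2) = -968.
Step 2. [-2*(((4*x) + 2)^2) = -968] leading coefficient -2: divide by -2, so div: ((4*x) + 2)^2 = 484.
Step 3. [((4*x) + 2)^2 = 484] √ both sides: 484 ≥ 0 gives two branches, so sqrt: (4*x) + 2 = 22 or -22.
Step 4. [(4*x) + 2 = 22 or -22] the outer +2 inverts by subtracting 2 ⇒ sub: 4*x = 20 or -24.
Step 5. [4*x = 20 or -24] 4·(inner) — divide through by 4. So div: x = 5 or -6.

Answer: x ∈ {-6, 5}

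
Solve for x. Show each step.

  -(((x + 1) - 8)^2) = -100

Step 1. [-(((x + 1) - 8)^2) = -100] leading − — multiply by −1, so neg: ((x + 1) - 8)^2 = 100.
Step 2. [((x + 1) - 8)^2 = 100] LHS squared, RHS 100 ≥ 0: apply √ (±), so sqrt: (x + 1) - 8 = 10 or -10.
Step 3. [(x + 1) - 8 = 10 or -10] the outer -8 inverts by adding 8. So sub: x + 1 = 18 or -2.
Step 4. [x + 1 = 18 or -2] 1 comes off first (subtract 1) ⇒ sub: x = 17 or -3.

Answer: x ∈ {-3, 17}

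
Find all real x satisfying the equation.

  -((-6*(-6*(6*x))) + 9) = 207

Step 1. [-((-6*(-6*(6*x))) + 9) = 207] leading − — multiply by −1 ⇒ neg: (-6*(-6*(6*x))) + 9 = -207.
Step 2. [(-6*(-6*(6*x))) + 9 = -207] 9 comes off first (subtract 9), so sub: -6*(-6*(6*x)) = -216.
Step 3. [-6*(-6*(6*x)) = -216] -6 out front; divide by -6. So div: -6*(6*x) = 36.
Step 4. [-6*(6*x) = 36] LHS = -6·(…); ÷-6 both sides, so div: 6*x = -6.
Step 5. [6*x = -6] 6 out front; divide by 6 ⇒ div: x = -1.

Answer: x ∈ {-1}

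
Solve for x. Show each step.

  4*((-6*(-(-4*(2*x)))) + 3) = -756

Step 1. [4*((-6*(-(-4*(2*x)))) + 3) = -756] 4 out front; divide by 4, so div: (-6*(-(-4*(2*x)))) + 3 = -189.
Step 2. [(-6*(-(-4*(2*x)))) + 3 = -189] subtract 3: x sits inside (… + 3), so sub: -6*(-(-4*(2*x))) = -192.
Step 3. [-6*(-(-4*(2*x))) = -192] LHS = -6·(…); ÷-6 both sides, so div: -(-4*(2*x)) = 32.
Step 4. [-(-4*(2*x)) = 32] flip signs both sides. So neg: -4*(2*x) = -32.
Step 5. [-4*(2*x) = -32] -4 out front; divide by -4, so div: 2*x = 8.
Step 6. [2*x = 8] LHS = 2·(…); ÷2 both sides, so div: x = 4.

Answer: x ∈ {4}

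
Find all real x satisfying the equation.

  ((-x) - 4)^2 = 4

Step 1. [((-x) - 4)^2 = 4] LHS squared, RHS 4 ≥ 0: apply √ (±), so sqrt: (-x) - 4 = 2 or -2.
Step 2. [(-x) - 4 = 2 or -2] 4 comes off first (add 4) ⇒ sub: -x = 6 or 2.
Step 3. [-x = 6 or 2] LHS negated; negate both sides, so neg: x = -6 or -2.

Answer: x ∈ {-6, -2}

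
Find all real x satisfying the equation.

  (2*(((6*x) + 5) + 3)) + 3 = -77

Step 1. [(2*(((6*x) + 5) + 3)) + 3 = -77] peel the +3: subtract 3 from each side. So sub: 2*(((6*x) + 5) + 3) = -80.
Step 2. [2*(((6*x) + 5) + 3) = -80] leading coefficient 2: divide by 2. So div: ((6*x) + 5) + 3 = -40.
Step 3. [((6*x) + 5) + 3 = -40] peel the +3: subtract 3 from each side. So sub: (6*x) + 5 = -43.
Step 4. [(6*x) + 5 = -43] subtract 5: x sits inside (… + 5) ⇒ sub: 6*x = -48.
Step 5. [6*x = -48] leading coefficient 6: divide by 6. So div: x = -8.

Answer: x ∈ {-8}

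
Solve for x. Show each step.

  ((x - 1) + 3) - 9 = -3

Step 1. [((x - 1) + 3) - 9 = -3] 9 comes off first (add 9). So sub: (x - 1) + 3 = 6.
Step 2. [(x - 1) + 3 = 6] the outer +3 inverts by subtracting 3, so sub: x - 1 = 3.
Step 3. [x - 1 = 3] add 1: x sits inside (… - 1) ⇒ sub: x = 4.

Answer: x ∈ {4}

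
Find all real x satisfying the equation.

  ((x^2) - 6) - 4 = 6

Step 1. [((x^2) - 6) - 4 = 6] peel the -4: add 4 from each side, so sub: (x^2) - 6 = 10.
Step 2. [(x^2) - 6 = 10] 6 comes off first (add 6). So sub: x^2 = 16.
Step 3. [x^2 = 16] √ both sides: 16 ≥ 0 gives two branches ⇒ sqrt: x = 4 or -4.

Answer: x ∈ {-4, 4}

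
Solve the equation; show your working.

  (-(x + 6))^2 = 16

Step 1. [(-(x + 6))^2 = 16] LHS squared, RHS 16 ≥ 0: apply √ (±), so sqrt: -(x + 6) = 4 or -4.
Step 2. [-(x + 6) = 4 or -4] leading − — multiply by −1, so neg: x + 6 = -4 or 4.
Step 3. [x + 6 = -4 or 4] peel the +6: subtract 6 from each side, so sub: x = -10 or -2.

Answer: x ∈ {-10, -2}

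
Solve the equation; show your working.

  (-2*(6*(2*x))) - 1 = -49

Step 1. [(-2*(6*(2*x))) - 1 = -49] the outer -1 inverts by adding 1 ⇒ sub: -2*(6*(2*x)) = -48.
Step 2. [-2*(6*(2*x)) = -48] LHS = -2·(…); ÷-2 both sides, so div: 6*(2*x) = 24.
Step 3. [6*(2*x) = 24] 6·(inner) — divide through by 6. So div: 2*x = 4.
Step 4. [2*x = 4] 2·(inner) — divide through by 2. So div: x = 2.

Answer: x ∈ {2}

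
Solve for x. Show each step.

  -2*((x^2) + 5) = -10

Step 1. [-2*((x^2) + 5) = -10] -2 out front; divide by -2 ⇒ div: (x^2) + 5 = 5.
Step 2. [(x^2) + 5 = 5] subtract 5: x sits inside (… + 5) ⇒ sub: x^2 = 0.
Step 3. [x^2 = 0] LHS squared, RHS 0 ≥ 0: apply √ (±). So sqrt: x = 0.

Answer: x ∈ {0}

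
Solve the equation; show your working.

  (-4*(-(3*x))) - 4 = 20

Step 1. [(-4*(-(3*x))) - 4 = 20] 4 comes off first (add 4). So sub: -4*(-(3*x)) = 24.
Step 2. [-4*(-(3*x)) = 24] divide by the outer -4. So div: -(3*x) = -6.
Step 3. [-(3*x) = -6] flip signs both sides, so neg: 3*x = 6.
Step 4. [3*x = 6] 3 out front; divide by 3 ⇒ div: x = 2.

Answer: x ∈ {2}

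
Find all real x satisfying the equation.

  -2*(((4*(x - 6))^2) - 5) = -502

Step 1. [-2*(((4*(x - 6))^2) - 5) = -502] leading coefficient -2: divide by -2 ⇒ div: ((4*(x - 6))^2) - 5 = 251.
Step 2. [((4*(x - 6))^2) - 5 = 251] add 5: x sits inside (… - 5), so sub: (4*(x - 6))^2 = 256.
Step 3. [(4*(x - 6))^2 = 256] 256 ≥ 0, LHS is (·)² — take ±√, so sqrt: 4*(x - 6) = 16 or -16.
Step 4. [4*(x - 6) = 16 or -16] leading coefficient 4: divide by 4, so div: x - 6 = 4 or -4.
Step 5. [x - 6 = 4 or -4] the outer -6 inverts by adding 6. So sub: x = 10 or 2.

Answer: x ∈ {2, 10}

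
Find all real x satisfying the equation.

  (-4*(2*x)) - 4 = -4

Step 1. [(-4*(2*x)) - 4 = -4] peel the -4: add 4 from each side ⇒ sub: -4*(2*x) = 0.
Step 2. [-4*(2*x) = 0] leading coefficient -4: divide by -4 ⇒ div: 2*x = 0.
Step 3. [2*x = 0] LHS = 2·(…); ÷2 both sides. So div: x = 0.

Answer: x ∈ {0}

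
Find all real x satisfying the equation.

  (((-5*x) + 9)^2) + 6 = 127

Step 1. [(((-5*x) + 9)^2) + 6 = 127] 6 comes off first (subtract 6) ⇒ sub: ((-5*x) + 9)^2 = 121.
Step 2. [((-5*x) + 9)^2 = 121] √ both sides: 121 ≥ 0 gives two branches ⇒ sqrt: (-5*x) + 9 = 11 or -11.
Step 3. [(-5*x) + 9 = 11 or -11] peel the +9: subtract 9 from each side ⇒ sub: -5*x = 2 or -20.
Step 4. [-5*x = 2 or -20] -5 out front; divide by -5 ⇒ div: x = -2/5 or 4.

Answer: x ∈ {-2/5, 4}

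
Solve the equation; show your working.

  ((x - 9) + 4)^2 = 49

Step 1. [((x - 9) + 4)^2 = 49] LHS squared, RHS 49 ≥ 0: apply √ (±). So sqrt: (x - 9) + 4 = 7 or -7.
Step 2. [(x - 9) + 4 = 7 or -7] subtract 4: x sits inside (… + 4) ⇒ sub: x - 9 = 3 or -11.
Step 3. [x - 9 = 3 or -11] -9 is outermost — add 9 both sides, so sub: x = 12 or -2.

Answer: x ∈ {-2, 12}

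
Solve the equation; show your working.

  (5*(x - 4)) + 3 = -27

Step 1. [(5*(x - 4)) + 3 = -27] the outer +3 inverts by subtracting 3 ⇒ sub: 5*(x - 4) = -30.
Step 2. [5*(x - 4) = -30] divide by the outer 5 ⇒ div: x - 4 = -6.
Step 3. [x - 4 = -6] -4 is outermost — add 4 both sides. So sub: x = -2.

Answer: x ∈ {-2}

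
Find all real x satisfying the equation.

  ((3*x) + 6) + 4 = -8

Step 1. [((3*x) + 6) + 4 = -8] peel the +4: subtract 4 from each side ⇒ sub: (3*x) + 6 = -12.
Step 2. [(3*x) + 6 = -12] 3 divides every term; factor it out ⇒ factor: x + 2 = -4.
Step 3. [x + 2 = -4] the outer +2 inverts by subtracting 2 ⇒ sub: x = -6.

Answer: x ∈ {-6}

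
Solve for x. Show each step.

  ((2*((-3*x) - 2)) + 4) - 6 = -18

Step 1. [((2*((-3*x) - 2)) + 4) - 6 = -18] the outer -6 inverts by adding 6, so sub: (2*((-3*x) - 2)) + 4 = -12.
Step 2. [(2*((-3*x) - 2)) + 4 = -12] 2 divides every term; factor it out, so factor: ((-3*x) - 2) + 2 = -6.
Step 3. [((-3*x) - 2) + 2 = -6] subtract 2: x sits inside (… + 2) ⇒ sub: (-3*x) - 2 = -8.
Step 4. [(-3*x) - 2 = -8] the outer -2 inverts by adding 2, so sub: -3*x = -6.
Step 5. [-3*x = -6] -3·(inner) — divide through by -3. So div: x = 2.

Answer: x ∈ {2}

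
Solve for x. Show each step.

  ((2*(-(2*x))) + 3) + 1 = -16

Step 1. [((2*(-(2*x))) + 3) + 1 = -16] peel the +1: subtract 1 from each side ⇒ sub: (2*(-(2*x))) + 3 = -17.
Step 2. [(2*(-(2*x))) + 3 = -17] subtract 3: x sits inside (… + 3), so sub: 2*(-(2*x)) = -20.
Step 3. [2*(-(2*x)) = -20] 2·(inner) — divide through by 2. So div: -(2*x) = -10.
Step 4. [-(2*x) = -10] flip signs both sides ⇒ neg: 2*x = 10.
Step 5. [2*x = 10] LHS = 2·(…); ÷2 both sides, so div: x = 5.

Answer: x ∈ {5}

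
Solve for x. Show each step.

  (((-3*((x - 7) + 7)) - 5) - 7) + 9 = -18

Step 1. [(((-3*((x - 7) + 7)) - 5) - 7) + 9 = -18] peel the +9: subtract 9 from each side, so sub: ((-3*((x - 7) + 7)) - 5) - 7 = -27.
Step 2. [((-3*((x - 7) + 7)) - 5) - 7 = -27] add 7: x sits inside (… - 7). So sub: (-3*((x - 7) + 7)) - 5 = -20.
Step 3. [(-3*((x - 7) + 7)) - 5 = -20] add 5: x sits inside (… - 5), so sub: -3*((x - 7) + 7) = -15.
Step 4. [-3*((x - 7) + 7) = -15] -3·(inner) — divide through by -3. So div: (x - 7) + 7 = 5.
Step 5. [(x - 7) + 7 = 5] the outer +7 inverts by subtracting 7. So sub: x - 7 = -2.
Step 6. [x - 7 = -2] peel the -7: add 7 from each side ⇒ sub: x = 5.

Answer: x ∈ {5}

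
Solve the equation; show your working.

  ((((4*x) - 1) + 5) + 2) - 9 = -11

Step 1. [((((4*x) - 1) + 5) + 2) - 9 = -11] peel the -9: add 9 from each side. So sub: (((4*x) - 1) + 5) + 2 = -2.
Step 2. [(((4*x) - 1) + 5) + 2 = -2] peel the +2: subtract 2 from each side. So sub: ((4*x) - 1) + 5 = -4.
Step 3. [((4*x) - 1) + 5 = -4] 5 comes off first (subtract 5), so sub: (4*x) - 1 = -9.
Step 4. [(4*x) - 1 = -9] the outer -1 inverts by adding 1. So sub: 4*x = -8.
Step 5. [4*x = -8] 4 out front; divide by 4 ⇒ div: x = -2.

Answer: x ∈ {-2}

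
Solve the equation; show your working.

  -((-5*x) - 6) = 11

Step 1. [-((-5*x) - 6) = 11] leading − — multiply by −1. So neg: (-5*x) - 6 = -11.
Step 2. [(-5*x) - 6 = -11] the outer -6 inverts by adding 6. So sub: -5*x = -5.
Step 3. [-5*x = -5] -5·(inner) — divide through by -5. So div: x = 1.

Answer: x ∈ {1}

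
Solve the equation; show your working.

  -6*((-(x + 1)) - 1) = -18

Step 1. [-6*((-(x + 1)) - 1) = -18] divide by the outer -6. So div: (-(x + 1)) - 1 = 3.
Step 2. [(-(x + 1)) - 1 = 3] the outer -1 inverts by adding 1. So sub: -(x + 1) = 4.
Step 3. [-(x + 1) = 4] LHS negated; negate both sides. So neg: x + 1 = -4.
Step 4. [x + 1 = -4] peel the +1: subtract 1 from each side ⇒ sub: x = -5.

Answer: x ∈ {-5}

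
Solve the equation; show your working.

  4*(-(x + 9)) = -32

Step 1. [4*(-(x + 9)) = -32] divide by the outer 4. So div: -(x + 9) = -8.
Step 2. [-(x + 9) = -8] leading − — multiply by −1, so neg: x + 9 = 8.
Step 3. [x + 9 = 8] the outer +9 inverts by subtracting 9. So sub: x = -1.

Answer: x ∈ {-1}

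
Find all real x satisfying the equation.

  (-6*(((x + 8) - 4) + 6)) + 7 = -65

Step 1. [(-6*(((x + 8) - 4) + 6)) + 7 = -65] peel the +7: subtract 7 from each side. So sub: -6*(((x + 8) - 4) + 6) = -72.
Step 2. [-6*(((x + 8) - 4) + 6) = -72] LHS = -6·(…); ÷-6 both sides, so div: ((x + 8) - 4) + 6 = 12.
Step 3. [((x + 8) - 4) + 6 = 12] subtract 6: x sits inside (… + 6), so sub: (x + 8) - 4 = 6.
Step 4. [(x + 8) - 4 = 6] -4 is outermost — add 4 both sides, so sub: x + 8 = 10.
Step 5. [x + 8 = 10] subtract 8: x sits inside (… + 8) ⇒ sub: x = 2.

Answer: x ∈ {2}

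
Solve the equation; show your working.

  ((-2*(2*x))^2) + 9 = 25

Step 1. [((-2*(2*x))^2) + 9 = 25] the outer +9 inverts by subtracting 9, so sub: (-2*(2*x))^2 = 16.
Step 2. [(-2*(2*x))^2 = 16] √ both sides: 16 ≥ 0 gives two branches ⇒ sqrt: -2*(2*x) = 4 or -4.
Step 3. [-2*(2*x) = 4 or -4] -2·(inner) — divide through by -2 ⇒ div: 2*x = -2 or 2.
Step 4. [2*x = -2 or 2] divide by the outer 2, so div: x = -1 or 1.

Answer: x ∈ {-1, 1}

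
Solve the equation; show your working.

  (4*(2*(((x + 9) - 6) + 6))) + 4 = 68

Step 1. [(4*(2*(((x + 9) - 6) + 6))) + 4 = 68] +4 is outermost — subtract 4 both sides. So sub: 4*(2*(((x + 9) - 6) + 6)) = 64.
Step 2. [4*(2*(((x + 9) - 6) + 6)) = 64] divide by the outer 4, so div: 2*(((x + 9) - 6) + 6) = 16.
Step 3. [2*(((x + 9) - 6) + 6) = 16] 2 out front; divide by 2. So div: ((x + 9) - 6) + 6 = 8.
Step 4. [((x + 9) - 6) + 6 = 8] peel the +6: subtract 6 from each side ⇒ sub: (x + 9) - 6 = 2.
Step 5. [(x + 9) - 6 = 2] peel the -6: add 6 from each side. So sub: x + 9 = 8.
Step 6. [x + 9 = 8] the outer +9 inverts by subtracting 9, so sub: x = -1.

Answer: x ∈ {-1}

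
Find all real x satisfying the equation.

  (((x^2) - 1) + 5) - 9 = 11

Step 1. [(((x^2) - 1) + 5) - 9 = 11] 9 comes off first (add 9). So sub: ((x^2) - 1) + 5 = 20.
Step 2. [((x^2) - 1) + 5 = 20] +5 is outermost — subtract 5 both sides. So sub: (x^2) - 1 = 15.
Step 3. [(x^2) - 1 = 15] 1 comes off first (add 1). So sub: x^2 = 16.
Step 4. [x^2 = 16] √ both sides: 16 ≥ 0 gives two branches, so sqrt: x = 4 or -4.

Answer: x ∈ {-4, 4}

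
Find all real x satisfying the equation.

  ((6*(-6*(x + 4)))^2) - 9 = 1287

Step 1. [((6*(-6*(x + 4)))^2) - 9 = 1287] -9 is outermost — add 9 both sides, so sub: (6*(-6*(x + 4)))^2 = 1296.
Step 2. [(6*(-6*(x + 4)))^2 = 1296] √ both sides: 1296 ≥ 0 gives two branches, so sqrt: 6*(-6*(x + 4)) = 36 or -36.
Step 3. [6*(-6*(x + 4)) = 36 or -36] 6·(inner) — divide through by 6. So div: -6*(x + 4) = 6 or -6.
Step 4. [-6*(x + 4) = 6 or -6] -6 out front; divide by -6 ⇒ div: x + 4 = -1 or 1.
Step 5. [x + 4 = -1 or 1] peel the +4: subtract 4 from each side. So sub: x = -5 or -3.

Answer: x ∈ {-5, -3}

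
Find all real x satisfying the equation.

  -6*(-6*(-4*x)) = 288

Step 1. [-6*(-6*(-4*x)) = 288] leading coefficient -6: divide by -6. So div: -6*(-4*x) = -48.
Step 2. [-6*(-4*x) = -48] leading coefficient -6: divide by -6 ⇒ div: -4*x = 8.
Step 3. [-4*x = 8] -4 out front; divide by -4. So div: x = -2.

Answer: x ∈ {-2}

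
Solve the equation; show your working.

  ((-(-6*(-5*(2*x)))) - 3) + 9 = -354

Step 1. [((-(-6*(-5*(2*x)))) - 3) + 9 = -354] peel the +9: subtract 9 from each side. So sub: (-(-6*(-5*(2*x)))) - 3 = -363.
Step 2. [(-(-6*(-5*(2*x)))) - 3 = -363] -3 is outermost — add 3 both sides ⇒ sub: -(-6*(-5*(2*x))) = -360.
Step 3. [-(-6*(-5*(2*x))) = -360] LHS negated; negate both sides ⇒ neg: -6*(-5*(2*x)) = 360.
Step 4. [-6*(-5*(2*x)) = 360] divide by the outer -6, so div: -5*(2*x) = -60.
Step 5. [-5*(2*x) = -60] -5·(inner) — divide through by -5, so div: 2*x = 12.
Step 6. [2*x = 12] 2 out front; divide by 2, so div: x = 6.

Answer: x ∈ {6}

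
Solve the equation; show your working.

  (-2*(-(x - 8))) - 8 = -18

Step 1. [(-2*(-(x - 8))) - 8 = -18] common factor -2 (LHS and -18) — divide through ⇒ factor: (-(x - 8)) + 4 = 9.
Step 2. [(-(x - 8)) + 4 = 9] peel the +4: subtract 4 from each side. So sub: -(x - 8) = 5.
Step 3. [-(x - 8) = 5] LHS negated; negate both sides, so neg: x - 8 = -5.
Step 4. [x - 8 = -5] 8 comes off first (add 8), so sub: x = 3.

Answer: x ∈ {3}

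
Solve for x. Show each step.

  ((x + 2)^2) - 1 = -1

Step 1. [((x + 2)^2) - 1 = -1] -1 is outermost — add 1 both sides ⇒ sub: (x + 2)^2 = 0.
Step 2. [(x + 2)^2 = 0] √ both sides: 0 ≥ 0 gives two branches ⇒ sqrt: x + 2 = 0.
Step 3. [x + 2 = 0] 2 comes off first (subtract 2) ⇒ sub: x = -2.

Answer: x ∈ {-2}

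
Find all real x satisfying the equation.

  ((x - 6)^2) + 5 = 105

Step 1. [((x - 6)^2) + 5 = 105] the outer +5 inverts by subtracting 5 ⇒ sub: (x - 6)^2 = 100.
Step 2. [(x - 6)^2 = 100] LHS squared, RHS 100 ≥ 0: apply √ (±) ⇒ sqrt: x - 6 = 10 or -10.
Step 3. [x - 6 = 10 or -10] -6 is outermost — add 6 both sides. So sub: x = 16 or -4.

Answer: x ∈ {-4, 16}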